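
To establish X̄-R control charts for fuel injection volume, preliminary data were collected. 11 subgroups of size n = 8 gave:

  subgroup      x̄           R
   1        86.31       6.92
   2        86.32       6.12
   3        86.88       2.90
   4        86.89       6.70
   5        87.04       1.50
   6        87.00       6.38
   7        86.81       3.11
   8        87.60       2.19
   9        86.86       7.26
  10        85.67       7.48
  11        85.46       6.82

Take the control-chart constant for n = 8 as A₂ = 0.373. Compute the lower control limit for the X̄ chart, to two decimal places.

X̄̄ = (86.31 + 86.32 + 86.88 + 86.89 + 87.04 + 87.00 + 86.81 + 87.60 + 86.86 + 85.67 + 85.46) / 11 = 952.8400 / 11 = 86.6218
R̄ = (6.92 + 6.12 + 2.90 + 6.70 + 1.50 + 6.38 + 3.11 + 2.19 + 7.26 + 7.48 + 6.82) / 11 = 57.3800 / 11 = 5.2164
LCL = X̄̄ − A₂·R̄ = 86.6218 − 0.373 × 5.2164 = 84.6761

84.68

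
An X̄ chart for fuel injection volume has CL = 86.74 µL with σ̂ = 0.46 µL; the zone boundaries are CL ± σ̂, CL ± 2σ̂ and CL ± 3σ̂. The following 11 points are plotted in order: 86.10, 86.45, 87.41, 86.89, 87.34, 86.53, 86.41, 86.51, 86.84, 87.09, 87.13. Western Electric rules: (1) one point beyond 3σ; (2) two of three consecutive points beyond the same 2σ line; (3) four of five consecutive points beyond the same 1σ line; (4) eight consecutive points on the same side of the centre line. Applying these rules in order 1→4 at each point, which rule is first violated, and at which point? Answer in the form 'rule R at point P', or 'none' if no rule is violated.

Zone of each point (C = within 1σ̂, B = 1σ̂–2σ̂, A = 2σ̂–3σ̂, * = beyond 3σ̂; sign = side of CL): 1:-B, 2:-C, 3:+B, 4:+C, 5:+B, 6:-C, 7:-C, 8:-C, 9:+C, 10:+C, 11:+C
No rule fires across all 11 points.

none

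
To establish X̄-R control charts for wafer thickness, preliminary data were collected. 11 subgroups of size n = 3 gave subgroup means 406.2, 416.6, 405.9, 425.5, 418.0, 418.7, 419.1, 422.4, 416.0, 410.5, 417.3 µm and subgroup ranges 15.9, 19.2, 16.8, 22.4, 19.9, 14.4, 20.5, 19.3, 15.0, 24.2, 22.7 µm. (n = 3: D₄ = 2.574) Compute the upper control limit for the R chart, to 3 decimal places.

49.210

R̄ = (15.9 + 19.2 + 16.8 + 22.4 + 19.9 + 14.4 + 20.5 + 19.3 + 15.0 + 24.2 + 22.7) / 11 = 210.3000 / 11 = 19.1182
UCL_R = D₄·R̄ = 2.574 × 19.1182 = 49.2102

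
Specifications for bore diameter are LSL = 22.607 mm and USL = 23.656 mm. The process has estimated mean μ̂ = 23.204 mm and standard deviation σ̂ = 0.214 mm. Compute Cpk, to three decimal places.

Cpu = (USL − μ̂) / (3σ̂) = (23.656 − 23.204) / (3 × 0.214) = 0.7040; Cpl = (μ̂ − LSL) / (3σ̂) = (23.204 − 22.607) / (3 × 0.214) = 0.9299; Cpk = min(Cpu, Cpl) = 0.7040

0.704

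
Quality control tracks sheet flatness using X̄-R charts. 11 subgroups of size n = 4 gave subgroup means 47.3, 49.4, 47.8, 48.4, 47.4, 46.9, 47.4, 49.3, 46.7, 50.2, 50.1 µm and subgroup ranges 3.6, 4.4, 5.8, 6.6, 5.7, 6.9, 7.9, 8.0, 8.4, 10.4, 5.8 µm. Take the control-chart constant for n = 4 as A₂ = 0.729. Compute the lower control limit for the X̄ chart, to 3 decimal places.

X̄̄ = (47.3 + 49.4 + 47.8 + 48.4 + 47.4 + 46.9 + 47.4 + 49.3 + 46.7 + 50.2 + 50.1) / 11 = 530.9000 / 11 = 48.2636
R̄ = (3.6 + 4.4 + 5.8 + 6.6 + 5.7 + 6.9 + 7.9 + 8.0 + 8.4 + 10.4 + 5.8) / 11 = 73.5000 / 11 = 6.6818
LCL = X̄̄ − A₂·R̄ = 48.2636 − 0.729 × 6.6818 = 43.3926

43.393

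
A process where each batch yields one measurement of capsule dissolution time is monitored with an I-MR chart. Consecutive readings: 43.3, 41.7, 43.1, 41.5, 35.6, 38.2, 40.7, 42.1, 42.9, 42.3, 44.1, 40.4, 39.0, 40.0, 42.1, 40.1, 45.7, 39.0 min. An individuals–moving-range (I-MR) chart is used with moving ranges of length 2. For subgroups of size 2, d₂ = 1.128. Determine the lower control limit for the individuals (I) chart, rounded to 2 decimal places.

X̄ = (43.3 + 41.7 + 43.1 + 41.5 + 35.6 + 38.2 + 40.7 + 42.1 + 42.9 + 42.3 + 44.1 + 40.4 + 39.0 + 40.0 + 42.1 + 40.1 + 45.7 + 39.0) / 18 = 41.2111
Moving ranges: 1.6, 1.4, 1.6, 5.9, 2.6, 2.5, 1.4, 0.8, 0.6, 1.8, 3.7, 1.4, 1.0, 2.1, 2.0, 5.6, 6.7; M̄R̄ = 42.7000 / 17 = 2.5118
LCL = X̄ − 3·M̄R̄/d₂ = 41.2111 − 3 × 2.5118 / 1.128 = 34.5309

34.53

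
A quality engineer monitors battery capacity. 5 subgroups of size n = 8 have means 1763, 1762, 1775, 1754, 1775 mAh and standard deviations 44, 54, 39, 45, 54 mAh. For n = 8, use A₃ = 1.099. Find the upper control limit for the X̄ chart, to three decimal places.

1817.673

X̄̄ = (1763 + 1762 + 1775 + 1754 + 1775) / 5 = 1765.8000
s̄ = (44 + 54 + 39 + 45 + 54) / 5 = 47.2000
UCL = X̄̄ + A₃·s̄ = 1765.8000 + 1.099 × 47.2000 = 1817.6728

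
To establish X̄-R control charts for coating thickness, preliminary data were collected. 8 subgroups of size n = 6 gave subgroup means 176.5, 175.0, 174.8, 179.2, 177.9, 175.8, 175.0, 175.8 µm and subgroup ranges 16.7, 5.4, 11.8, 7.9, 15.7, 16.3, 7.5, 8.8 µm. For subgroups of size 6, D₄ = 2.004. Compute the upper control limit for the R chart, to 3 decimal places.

R̄ = (16.7 + 5.4 + 11.8 + 7.9 + 15.7 + 16.3 + 7.5 + 8.8) / 8 = 90.1000 / 8 = 11.2625
UCL_R = D₄·R̄ = 2.004 × 11.2625 = 22.5700

22.570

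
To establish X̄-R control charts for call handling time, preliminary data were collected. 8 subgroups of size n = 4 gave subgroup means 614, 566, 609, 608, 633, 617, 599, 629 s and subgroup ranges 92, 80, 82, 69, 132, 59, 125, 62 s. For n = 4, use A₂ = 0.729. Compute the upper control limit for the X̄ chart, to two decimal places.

673.25

X̄̄ = (614 + 566 + 609 + 608 + 633 + 617 + 599 + 629) / 8 = 4875.0000 / 8 = 609.3750
R̄ = (92 + 80 + 82 + 69 + 132 + 59 + 125 + 62) / 8 = 701.0000 / 8 = 87.6250
UCL = X̄̄ + A₂·R̄ = 609.3750 + 0.729 × 87.6250 = 673.2536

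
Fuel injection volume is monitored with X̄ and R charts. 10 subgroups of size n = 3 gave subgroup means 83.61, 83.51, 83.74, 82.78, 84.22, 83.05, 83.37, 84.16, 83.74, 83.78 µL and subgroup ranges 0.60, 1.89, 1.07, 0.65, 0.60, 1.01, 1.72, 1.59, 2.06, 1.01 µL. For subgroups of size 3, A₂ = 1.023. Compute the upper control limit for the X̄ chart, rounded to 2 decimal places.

84.84

X̄̄ = (83.61 + 83.51 + 83.74 + 82.78 + 84.22 + 83.05 + 83.37 + 84.16 + 83.74 + 83.78) / 10 = 835.9600 / 10 = 83.5960
R̄ = (0.60 + 1.89 + 1.07 + 0.65 + 0.60 + 1.01 + 1.72 + 1.59 + 2.06 + 1.01) / 10 = 12.2000 / 10 = 1.2200
UCL = X̄̄ + A₂·R̄ = 83.5960 + 1.023 × 1.2200 = 84.8441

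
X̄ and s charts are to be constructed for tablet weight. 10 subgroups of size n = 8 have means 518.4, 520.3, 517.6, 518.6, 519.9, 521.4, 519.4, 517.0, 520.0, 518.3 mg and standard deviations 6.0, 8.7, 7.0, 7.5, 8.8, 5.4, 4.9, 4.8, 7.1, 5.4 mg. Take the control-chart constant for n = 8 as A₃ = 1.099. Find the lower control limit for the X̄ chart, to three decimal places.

X̄̄ = (518.4 + 520.3 + 517.6 + 518.6 + 519.9 + 521.4 + 519.4 + 517.0 + 520.0 + 518.3) / 10 = 519.0900
s̄ = (6.0 + 8.7 + 7.0 + 7.5 + 8.8 + 5.4 + 4.9 + 4.8 + 7.1 + 5.4) / 10 = 6.5600
LCL = X̄̄ − A₃·s̄ = 519.0900 − 1.099 × 6.5600 = 511.8806

511.881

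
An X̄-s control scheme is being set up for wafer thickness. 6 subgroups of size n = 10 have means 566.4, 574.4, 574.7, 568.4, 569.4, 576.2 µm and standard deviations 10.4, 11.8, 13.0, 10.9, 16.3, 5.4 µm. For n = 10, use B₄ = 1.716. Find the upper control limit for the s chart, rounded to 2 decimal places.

19.39

s̄ = (10.4 + 11.8 + 13.0 + 10.9 + 16.3 + 5.4) / 6 = 11.3000
UCL_s = B₄·s̄ = 1.716 × 11.3000 = 19.3908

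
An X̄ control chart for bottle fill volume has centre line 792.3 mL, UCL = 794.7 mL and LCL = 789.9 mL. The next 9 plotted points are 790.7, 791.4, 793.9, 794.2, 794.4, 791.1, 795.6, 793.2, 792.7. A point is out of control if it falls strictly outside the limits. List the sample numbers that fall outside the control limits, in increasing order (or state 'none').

7

Compare each point to [789.9, 794.7]: sample 7 = 795.6 > UCL.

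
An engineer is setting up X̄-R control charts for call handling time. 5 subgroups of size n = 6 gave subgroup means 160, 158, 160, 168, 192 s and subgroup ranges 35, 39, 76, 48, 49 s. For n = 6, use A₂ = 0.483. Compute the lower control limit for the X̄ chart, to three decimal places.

143.740

X̄̄ = (160 + 158 + 160 + 168 + 192) / 5 = 838.0000 / 5 = 167.6000
R̄ = (35 + 39 + 76 + 48 + 49) / 5 = 247.0000 / 5 = 49.4000
LCL = X̄̄ − A₂·R̄ = 167.6000 − 0.483 × 49.4000 = 143.7398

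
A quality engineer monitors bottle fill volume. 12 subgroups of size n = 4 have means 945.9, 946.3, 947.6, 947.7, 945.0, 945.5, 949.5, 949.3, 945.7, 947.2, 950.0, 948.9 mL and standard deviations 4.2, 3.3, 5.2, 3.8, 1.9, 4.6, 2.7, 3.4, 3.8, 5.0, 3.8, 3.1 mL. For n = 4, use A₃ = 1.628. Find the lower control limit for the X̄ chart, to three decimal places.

941.305

X̄̄ = (945.9 + 946.3 + 947.6 + 947.7 + 945.0 + 945.5 + 949.5 + 949.3 + 945.7 + 947.2 + 950.0 + 948.9) / 12 = 947.3833
s̄ = (4.2 + 3.3 + 5.2 + 3.8 + 1.9 + 4.6 + 2.7 + 3.4 + 3.8 + 5.0 + 3.8 + 3.1) / 12 = 3.7333
LCL = X̄̄ − A₃·s̄ = 947.3833 − 1.628 × 3.7333 = 941.3055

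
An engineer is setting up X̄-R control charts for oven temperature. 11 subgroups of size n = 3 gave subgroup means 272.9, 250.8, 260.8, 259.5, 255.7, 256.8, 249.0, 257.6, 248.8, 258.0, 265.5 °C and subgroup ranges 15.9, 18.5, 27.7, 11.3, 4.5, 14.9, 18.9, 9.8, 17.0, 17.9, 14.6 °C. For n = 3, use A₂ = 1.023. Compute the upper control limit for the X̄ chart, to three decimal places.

X̄̄ = (272.9 + 250.8 + 260.8 + 259.5 + 255.7 + 256.8 + 249.0 + 257.6 + 248.8 + 258.0 + 265.5) / 11 = 2835.4000 / 11 = 257.7636
R̄ = (15.9 + 18.5 + 27.7 + 11.3 + 4.5 + 14.9 + 18.9 + 9.8 + 17.0 + 17.9 + 14.6) / 11 = 171.0000 / 11 = 15.5455
UCL = X̄̄ + A₂·R̄ = 257.7636 + 1.023 × 15.5455 = 273.6666

273.667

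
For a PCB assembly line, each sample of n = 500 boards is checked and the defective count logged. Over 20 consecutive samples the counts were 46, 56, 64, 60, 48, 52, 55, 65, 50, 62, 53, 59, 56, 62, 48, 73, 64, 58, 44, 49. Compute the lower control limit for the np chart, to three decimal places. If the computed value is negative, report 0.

35.012

p̄ = Σdᵢ / (k·n) = 1124 / (20 × 500) = 0.11240
LCL = np̄ − 3·√(np̄(1−p̄)) = 56.2000 − 3 × 7.0628 = 35.0116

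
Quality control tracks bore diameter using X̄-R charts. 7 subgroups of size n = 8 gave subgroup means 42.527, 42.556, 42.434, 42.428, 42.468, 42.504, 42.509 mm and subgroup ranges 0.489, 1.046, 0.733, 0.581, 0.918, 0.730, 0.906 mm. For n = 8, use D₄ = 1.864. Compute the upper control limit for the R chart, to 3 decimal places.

1.439

R̄ = (0.489 + 1.046 + 0.733 + 0.581 + 0.918 + 0.730 + 0.906) / 7 = 5.4030 / 7 = 0.7719
UCL_R = D₄·R̄ = 1.864 × 0.7719 = 1.4387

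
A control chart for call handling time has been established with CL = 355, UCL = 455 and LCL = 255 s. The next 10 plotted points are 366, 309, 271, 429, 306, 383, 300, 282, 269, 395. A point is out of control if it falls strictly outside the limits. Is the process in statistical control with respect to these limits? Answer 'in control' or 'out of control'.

All 10 points lie within [255, 455].

in control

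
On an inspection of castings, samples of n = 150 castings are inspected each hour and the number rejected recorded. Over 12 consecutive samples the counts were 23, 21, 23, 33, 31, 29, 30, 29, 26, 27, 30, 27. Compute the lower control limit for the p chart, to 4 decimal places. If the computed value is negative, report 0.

p̄ = Σdᵢ / (k·n) = 329 / (12 × 150) = 0.18278
LCL = p̄ − 3·√(p̄(1−p̄)/n) = 0.18278 − 3 × 0.03156 = 0.08811

0.0881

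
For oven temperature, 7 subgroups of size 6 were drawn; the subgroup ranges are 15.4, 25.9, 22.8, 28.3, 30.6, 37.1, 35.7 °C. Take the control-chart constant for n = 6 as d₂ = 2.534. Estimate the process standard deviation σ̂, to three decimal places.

11.038

R̄ = (15.4 + 25.9 + 22.8 + 28.3 + 30.6 + 37.1 + 35.7) / 7 = 27.9714
σ̂ = R̄ / d₂ = 27.9714 / 2.534 = 11.0384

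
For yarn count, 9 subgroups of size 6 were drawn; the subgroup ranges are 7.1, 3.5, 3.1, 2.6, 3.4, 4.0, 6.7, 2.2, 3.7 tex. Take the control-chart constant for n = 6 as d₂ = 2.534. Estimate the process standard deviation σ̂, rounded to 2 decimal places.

1.59

R̄ = (7.1 + 3.5 + 3.1 + 2.6 + 3.4 + 4.0 + 6.7 + 2.2 + 3.7) / 9 = 4.0333
σ̂ = R̄ / d₂ = 4.0333 / 2.534 = 1.5917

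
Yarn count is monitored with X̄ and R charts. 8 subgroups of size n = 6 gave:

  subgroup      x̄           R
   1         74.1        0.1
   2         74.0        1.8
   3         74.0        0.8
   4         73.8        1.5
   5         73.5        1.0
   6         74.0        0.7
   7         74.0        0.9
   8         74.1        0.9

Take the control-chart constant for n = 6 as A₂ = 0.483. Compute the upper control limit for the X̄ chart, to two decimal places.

74.40

X̄̄ = (74.1 + 74.0 + 74.0 + 73.8 + 73.5 + 74.0 + 74.0 + 74.1) / 8 = 591.5000 / 8 = 73.9375
R̄ = (0.1 + 1.8 + 0.8 + 1.5 + 1.0 + 0.7 + 0.9 + 0.9) / 8 = 7.7000 / 8 = 0.9625
UCL = X̄̄ + A₂·R̄ = 73.9375 + 0.483 × 0.9625 = 74.4024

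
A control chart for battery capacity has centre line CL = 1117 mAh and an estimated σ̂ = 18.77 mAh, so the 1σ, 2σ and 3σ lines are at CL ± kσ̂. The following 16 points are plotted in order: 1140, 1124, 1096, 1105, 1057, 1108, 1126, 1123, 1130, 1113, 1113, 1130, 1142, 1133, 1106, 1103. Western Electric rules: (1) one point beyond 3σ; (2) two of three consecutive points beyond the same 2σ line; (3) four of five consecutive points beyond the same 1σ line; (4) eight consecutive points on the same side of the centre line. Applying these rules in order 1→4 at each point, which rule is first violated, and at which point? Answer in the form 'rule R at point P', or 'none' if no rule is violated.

rule 1 at point 5

Zone of each point (C = within 1σ̂, B = 1σ̂–2σ̂, A = 2σ̂–3σ̂, * = beyond 3σ̂; sign = side of CL): 1:+B, 2:+C, 3:-B, 4:-C, 5:-*, 6:-C, 7:+C, 8:+C, 9:+C, 10:-C, 11:-C, 12:+C, 13:+B, 14:+C, 15:-C, 16:-C
Rule 1 (one point beyond the 3σ limits) is satisfied at point 5.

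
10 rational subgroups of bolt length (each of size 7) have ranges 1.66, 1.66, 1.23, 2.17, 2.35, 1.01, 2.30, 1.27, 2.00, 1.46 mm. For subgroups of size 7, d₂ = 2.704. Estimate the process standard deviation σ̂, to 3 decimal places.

R̄ = (1.66 + 1.66 + 1.23 + 2.17 + 2.35 + 1.01 + 2.30 + 1.27 + 2.00 + 1.46) / 10 = 1.7110
σ̂ = R̄ / d₂ = 1.7110 / 2.704 = 0.6328

0.633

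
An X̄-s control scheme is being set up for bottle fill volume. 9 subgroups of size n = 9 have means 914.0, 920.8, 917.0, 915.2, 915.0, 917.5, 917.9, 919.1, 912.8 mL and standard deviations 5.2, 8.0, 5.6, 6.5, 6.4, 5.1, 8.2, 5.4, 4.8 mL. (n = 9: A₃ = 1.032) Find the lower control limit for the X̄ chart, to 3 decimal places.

910.259

X̄̄ = (914.0 + 920.8 + 917.0 + 915.2 + 915.0 + 917.5 + 917.9 + 919.1 + 912.8) / 9 = 916.5889
s̄ = (5.2 + 8.0 + 5.6 + 6.5 + 6.4 + 5.1 + 8.2 + 5.4 + 4.8) / 9 = 6.1333
LCL = X̄̄ − A₃·s̄ = 916.5889 − 1.032 × 6.1333 = 910.2593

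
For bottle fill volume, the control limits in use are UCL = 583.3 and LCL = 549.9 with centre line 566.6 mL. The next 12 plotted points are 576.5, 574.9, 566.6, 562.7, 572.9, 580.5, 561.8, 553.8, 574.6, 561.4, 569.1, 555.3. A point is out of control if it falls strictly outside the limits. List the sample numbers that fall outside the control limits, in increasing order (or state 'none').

none

All 12 points lie within [549.9, 583.3].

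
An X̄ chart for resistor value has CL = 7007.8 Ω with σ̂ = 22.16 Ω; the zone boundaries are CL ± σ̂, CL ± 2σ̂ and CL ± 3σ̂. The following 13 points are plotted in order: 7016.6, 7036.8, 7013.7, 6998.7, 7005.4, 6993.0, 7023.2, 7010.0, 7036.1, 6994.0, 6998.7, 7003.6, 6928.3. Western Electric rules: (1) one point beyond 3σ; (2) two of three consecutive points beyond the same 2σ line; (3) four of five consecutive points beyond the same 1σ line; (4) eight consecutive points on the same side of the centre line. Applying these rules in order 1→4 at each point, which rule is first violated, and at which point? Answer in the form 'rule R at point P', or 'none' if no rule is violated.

Zone of each point (C = within 1σ̂, B = 1σ̂–2σ̂, A = 2σ̂–3σ̂, * = beyond 3σ̂; sign = side of CL): 1:+C, 2:+B, 3:+C, 4:-C, 5:-C, 6:-C, 7:+C, 8:+C, 9:+B, 10:-C, 11:-C, 12:-C, 13:-*
Rule 1 (one point beyond the 3σ limits) is satisfied at point 13.

rule 1 at point 13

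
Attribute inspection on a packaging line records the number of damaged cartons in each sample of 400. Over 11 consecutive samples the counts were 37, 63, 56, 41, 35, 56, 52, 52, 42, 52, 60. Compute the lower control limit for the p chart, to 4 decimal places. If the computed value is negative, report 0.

0.0746

p̄ = Σdᵢ / (k·n) = 546 / (11 × 400) = 0.12409
LCL = p̄ − 3·√(p̄(1−p̄)/n) = 0.12409 − 3 × 0.01648 = 0.07464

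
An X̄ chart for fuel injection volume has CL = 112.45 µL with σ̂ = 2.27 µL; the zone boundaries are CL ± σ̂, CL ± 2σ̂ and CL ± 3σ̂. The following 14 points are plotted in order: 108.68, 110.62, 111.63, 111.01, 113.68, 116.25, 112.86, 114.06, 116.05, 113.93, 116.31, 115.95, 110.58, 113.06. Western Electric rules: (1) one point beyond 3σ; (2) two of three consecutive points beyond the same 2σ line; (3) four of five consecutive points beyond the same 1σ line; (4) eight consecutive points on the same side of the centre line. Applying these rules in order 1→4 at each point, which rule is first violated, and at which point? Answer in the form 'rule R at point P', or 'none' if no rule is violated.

Zone of each point (C = within 1σ̂, B = 1σ̂–2σ̂, A = 2σ̂–3σ̂, * = beyond 3σ̂; sign = side of CL): 1:-B, 2:-C, 3:-C, 4:-C, 5:+C, 6:+B, 7:+C, 8:+C, 9:+B, 10:+C, 11:+B, 12:+B, 13:-C, 14:+C
Rule 4 (eight consecutive points on the same side of the centre line) is satisfied at point 12.

rule 4 at point 12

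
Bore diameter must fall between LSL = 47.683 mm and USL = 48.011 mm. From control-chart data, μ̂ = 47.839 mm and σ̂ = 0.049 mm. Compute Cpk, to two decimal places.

Cpu = (USL − μ̂) / (3σ̂) = (48.011 − 47.839) / (3 × 0.049) = 1.1701; Cpl = (μ̂ − LSL) / (3σ̂) = (47.839 − 47.683) / (3 × 0.049) = 1.0612; Cpk = min(Cpu, Cpl) = 1.0612

1.06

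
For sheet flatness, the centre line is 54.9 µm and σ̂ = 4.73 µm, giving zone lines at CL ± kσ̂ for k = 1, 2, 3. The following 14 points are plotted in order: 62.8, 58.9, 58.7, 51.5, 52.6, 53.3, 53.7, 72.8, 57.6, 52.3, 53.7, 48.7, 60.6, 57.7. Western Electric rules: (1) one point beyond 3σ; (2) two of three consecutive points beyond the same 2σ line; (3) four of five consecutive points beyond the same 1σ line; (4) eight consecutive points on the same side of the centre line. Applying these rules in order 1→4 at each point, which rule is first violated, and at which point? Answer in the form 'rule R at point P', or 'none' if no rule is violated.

rule 1 at point 8

Zone of each point (C = within 1σ̂, B = 1σ̂–2σ̂, A = 2σ̂–3σ̂, * = beyond 3σ̂; sign = side of CL): 1:+B, 2:+C, 3:+C, 4:-C, 5:-C, 6:-C, 7:-C, 8:+*, 9:+C, 10:-C, 11:-C, 12:-B, 13:+B, 14:+C
Rule 1 (one point beyond the 3σ limits) is satisfied at point 8.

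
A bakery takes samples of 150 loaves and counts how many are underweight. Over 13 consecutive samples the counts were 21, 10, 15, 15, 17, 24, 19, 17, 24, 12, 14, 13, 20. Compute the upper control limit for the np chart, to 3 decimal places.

28.647

p̄ = Σdᵢ / (k·n) = 221 / (13 × 150) = 0.11333
UCL = np̄ + 3·√(np̄(1−p̄)) = 17.0000 + 3 × √(17.0000×0.88667) = 17.0000 + 3 × 3.8824 = 28.6473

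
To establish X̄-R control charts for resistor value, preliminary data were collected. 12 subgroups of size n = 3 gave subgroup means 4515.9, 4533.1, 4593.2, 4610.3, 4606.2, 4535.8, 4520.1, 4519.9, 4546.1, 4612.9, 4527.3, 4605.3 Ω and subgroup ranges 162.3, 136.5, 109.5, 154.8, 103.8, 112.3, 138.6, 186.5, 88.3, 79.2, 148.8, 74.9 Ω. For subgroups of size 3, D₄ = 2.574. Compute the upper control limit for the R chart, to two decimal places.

R̄ = (162.3 + 136.5 + 109.5 + 154.8 + 103.8 + 112.3 + 138.6 + 186.5 + 88.3 + 79.2 + 148.8 + 74.9) / 12 = 1495.5000 / 12 = 124.6250
UCL_R = D₄·R̄ = 2.574 × 124.6250 = 320.7847

320.78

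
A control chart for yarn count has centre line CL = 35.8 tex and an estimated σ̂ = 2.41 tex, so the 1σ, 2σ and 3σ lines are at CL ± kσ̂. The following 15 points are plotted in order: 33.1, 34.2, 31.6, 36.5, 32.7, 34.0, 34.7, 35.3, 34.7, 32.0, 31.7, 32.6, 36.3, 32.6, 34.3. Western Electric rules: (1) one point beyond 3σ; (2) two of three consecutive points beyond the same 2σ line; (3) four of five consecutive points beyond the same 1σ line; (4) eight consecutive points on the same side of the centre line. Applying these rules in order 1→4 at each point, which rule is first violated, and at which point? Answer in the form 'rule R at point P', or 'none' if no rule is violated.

Zone of each point (C = within 1σ̂, B = 1σ̂–2σ̂, A = 2σ̂–3σ̂, * = beyond 3σ̂; sign = side of CL): 1:-B, 2:-C, 3:-B, 4:+C, 5:-B, 6:-C, 7:-C, 8:-C, 9:-C, 10:-B, 11:-B, 12:-B, 13:+C, 14:-B, 15:-C
Rule 4 (eight consecutive points on the same side of the centre line) is satisfied at point 12.

rule 4 at point 12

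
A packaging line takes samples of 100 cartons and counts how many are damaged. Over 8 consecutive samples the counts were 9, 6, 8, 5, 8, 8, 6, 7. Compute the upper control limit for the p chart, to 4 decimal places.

0.1484

p̄ = Σdᵢ / (k·n) = 57 / (8 × 100) = 0.07125
UCL = p̄ + 3·√(p̄(1−p̄)/n) = 0.07125 + 3 × √(0.07125×0.92875/100) = 0.07125 + 3 × 0.02572 = 0.14842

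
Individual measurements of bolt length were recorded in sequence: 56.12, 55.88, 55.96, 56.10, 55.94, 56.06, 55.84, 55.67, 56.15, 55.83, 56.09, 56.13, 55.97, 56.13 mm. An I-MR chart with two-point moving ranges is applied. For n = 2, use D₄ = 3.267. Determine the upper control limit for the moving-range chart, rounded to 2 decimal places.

0.64

Moving ranges: 0.24, 0.08, 0.14, 0.16, 0.12, 0.22, 0.17, 0.48, 0.32, 0.26, 0.04, 0.16, 0.16; M̄R̄ = 2.5500 / 13 = 0.1962
UCL_MR = D₄·M̄R̄ = 3.267 × 0.1962 = 0.6408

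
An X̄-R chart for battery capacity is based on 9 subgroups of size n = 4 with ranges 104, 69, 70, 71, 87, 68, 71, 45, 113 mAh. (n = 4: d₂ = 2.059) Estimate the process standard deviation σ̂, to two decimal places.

37.67

R̄ = (104 + 69 + 70 + 71 + 87 + 68 + 71 + 45 + 113) / 9 = 77.5556
σ̂ = R̄ / d₂ = 77.5556 / 2.059 = 37.6666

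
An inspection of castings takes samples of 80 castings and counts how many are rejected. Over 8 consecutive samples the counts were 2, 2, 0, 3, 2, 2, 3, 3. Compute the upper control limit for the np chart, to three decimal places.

p̄ = Σdᵢ / (k·n) = 17 / (8 × 80) = 0.02656
UCL = np̄ + 3·√(np̄(1−p̄)) = 2.1250 + 3 × √(2.1250×0.97344) = 2.1250 + 3 × 1.4382 = 6.4397

6.440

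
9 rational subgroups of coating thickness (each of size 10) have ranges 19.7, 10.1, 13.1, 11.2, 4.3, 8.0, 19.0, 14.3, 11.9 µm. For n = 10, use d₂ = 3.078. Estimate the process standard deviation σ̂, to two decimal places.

4.03

R̄ = (19.7 + 10.1 + 13.1 + 11.2 + 4.3 + 8.0 + 19.0 + 14.3 + 11.9) / 9 = 12.4000
σ̂ = R̄ / d₂ = 12.4000 / 3.078 = 4.0286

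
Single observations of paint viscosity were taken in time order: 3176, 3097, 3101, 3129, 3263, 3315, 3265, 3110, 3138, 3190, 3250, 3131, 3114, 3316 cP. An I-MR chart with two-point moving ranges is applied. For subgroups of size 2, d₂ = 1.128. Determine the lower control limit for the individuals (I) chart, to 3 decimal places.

2984.866

X̄ = (3176 + 3097 + 3101 + 3129 + 3263 + 3315 + 3265 + 3110 + 3138 + 3190 + 3250 + 3131 + 3114 + 3316) / 14 = 3185.3571
Moving ranges: 79, 4, 28, 134, 52, 50, 155, 28, 52, 60, 119, 17, 202; M̄R̄ = 980.0000 / 13 = 75.3846
LCL = X̄ − 3·M̄R̄/d₂ = 3185.3571 − 3 × 75.3846 / 1.128 = 2984.8661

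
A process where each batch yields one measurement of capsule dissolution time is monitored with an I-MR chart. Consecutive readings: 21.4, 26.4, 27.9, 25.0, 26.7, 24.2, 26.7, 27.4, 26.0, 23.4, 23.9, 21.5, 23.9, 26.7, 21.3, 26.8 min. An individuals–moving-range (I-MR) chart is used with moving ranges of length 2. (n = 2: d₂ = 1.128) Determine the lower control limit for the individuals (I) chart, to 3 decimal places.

17.893

X̄ = (21.4 + 26.4 + 27.9 + 25.0 + 26.7 + 24.2 + 26.7 + 27.4 + 26.0 + 23.4 + 23.9 + 21.5 + 23.9 + 26.7 + 21.3 + 26.8) / 16 = 24.9500
Moving ranges: 5.0, 1.5, 2.9, 1.7, 2.5, 2.5, 0.7, 1.4, 2.6, 0.5, 2.4, 2.4, 2.8, 5.4, 5.5; M̄R̄ = 39.8000 / 15 = 2.6533
LCL = X̄ − 3·M̄R̄/d₂ = 24.9500 − 3 × 2.6533 / 1.128 = 17.8933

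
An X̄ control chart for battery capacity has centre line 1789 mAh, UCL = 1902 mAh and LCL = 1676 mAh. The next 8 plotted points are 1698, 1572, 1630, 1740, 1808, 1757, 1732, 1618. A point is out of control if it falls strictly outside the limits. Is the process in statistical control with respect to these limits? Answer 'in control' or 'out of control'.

out of control

Compare each point to [1676, 1902]: sample 2 = 1572 < LCL; sample 3 = 1630 < LCL; sample 8 = 1618 < LCL.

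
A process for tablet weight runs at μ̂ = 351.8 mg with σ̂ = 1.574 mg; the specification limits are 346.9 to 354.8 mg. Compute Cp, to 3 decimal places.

Cp = (USL − LSL) / (6σ̂) = (354.8 − 346.9) / (6 × 1.574) = 7.9000 / 9.4440 = 0.8365

0.837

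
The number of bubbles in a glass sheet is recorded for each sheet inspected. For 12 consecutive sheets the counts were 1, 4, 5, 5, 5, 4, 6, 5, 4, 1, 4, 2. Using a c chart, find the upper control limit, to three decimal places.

c̄ = (1 + 4 + 5 + 5 + 5 + 4 + 6 + 5 + 4 + 1 + 4 + 2) / 12 = 46 / 12 = 3.8333
UCL = c̄ + 3√c̄ = 3.8333 + 3 × √3.8333 = 3.8333 + 3 × 1.9579 = 9.7070

9.707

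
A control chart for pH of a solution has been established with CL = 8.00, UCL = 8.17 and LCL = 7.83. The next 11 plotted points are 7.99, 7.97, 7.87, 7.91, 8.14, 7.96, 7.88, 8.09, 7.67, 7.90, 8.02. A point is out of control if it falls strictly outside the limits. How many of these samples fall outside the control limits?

Compare each point to [7.83, 8.17]: sample 9 = 7.67 < LCL.

1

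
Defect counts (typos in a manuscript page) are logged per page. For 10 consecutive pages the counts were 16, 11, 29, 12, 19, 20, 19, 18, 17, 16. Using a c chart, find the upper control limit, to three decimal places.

30.321

c̄ = (16 + 11 + 29 + 12 + 19 + 20 + 19 + 18 + 17 + 16) / 10 = 177 / 10 = 17.7000
UCL = c̄ + 3√c̄ = 17.7000 + 3 × √17.7000 = 17.7000 + 3 × 4.2071 = 30.3214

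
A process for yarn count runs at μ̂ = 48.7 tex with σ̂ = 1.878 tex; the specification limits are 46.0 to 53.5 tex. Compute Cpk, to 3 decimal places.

0.479

Cpu = (USL − μ̂) / (3σ̂) = (53.5 − 48.7) / (3 × 1.878) = 0.8520; Cpl = (μ̂ − LSL) / (3σ̂) = (48.7 − 46.0) / (3 × 1.878) = 0.4792; Cpk = min(Cpu, Cpl) = 0.4792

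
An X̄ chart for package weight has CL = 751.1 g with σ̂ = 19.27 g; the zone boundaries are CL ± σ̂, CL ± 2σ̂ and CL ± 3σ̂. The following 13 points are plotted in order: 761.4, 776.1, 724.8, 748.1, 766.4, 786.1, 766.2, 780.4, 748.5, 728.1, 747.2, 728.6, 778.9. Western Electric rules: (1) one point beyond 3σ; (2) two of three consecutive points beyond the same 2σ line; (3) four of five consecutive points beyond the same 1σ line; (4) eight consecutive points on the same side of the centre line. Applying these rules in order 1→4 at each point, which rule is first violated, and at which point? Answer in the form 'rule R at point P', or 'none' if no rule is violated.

none

Zone of each point (C = within 1σ̂, B = 1σ̂–2σ̂, A = 2σ̂–3σ̂, * = beyond 3σ̂; sign = side of CL): 1:+C, 2:+B, 3:-B, 4:-C, 5:+C, 6:+B, 7:+C, 8:+B, 9:-C, 10:-B, 11:-C, 12:-B, 13:+B
No rule fires across all 13 points.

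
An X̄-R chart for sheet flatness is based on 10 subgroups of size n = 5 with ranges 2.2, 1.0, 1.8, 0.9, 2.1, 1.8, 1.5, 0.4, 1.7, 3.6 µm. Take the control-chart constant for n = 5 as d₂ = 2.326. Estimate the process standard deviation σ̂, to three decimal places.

0.731

R̄ = (2.2 + 1.0 + 1.8 + 0.9 + 2.1 + 1.8 + 1.5 + 0.4 + 1.7 + 3.6) / 10 = 1.7000
σ̂ = R̄ / d₂ = 1.7000 / 2.326 = 0.7309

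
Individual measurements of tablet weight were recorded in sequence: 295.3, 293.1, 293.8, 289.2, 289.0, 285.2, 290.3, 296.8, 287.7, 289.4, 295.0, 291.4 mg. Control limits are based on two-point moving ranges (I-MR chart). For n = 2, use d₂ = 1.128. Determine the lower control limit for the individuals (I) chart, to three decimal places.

280.929

X̄ = (295.3 + 293.1 + 293.8 + 289.2 + 289.0 + 285.2 + 290.3 + 296.8 + 287.7 + 289.4 + 295.0 + 291.4) / 12 = 291.3500
Moving ranges: 2.2, 0.7, 4.6, 0.2, 3.8, 5.1, 6.5, 9.1, 1.7, 5.6, 3.6; M̄R̄ = 43.1000 / 11 = 3.9182
LCL = X̄ − 3·M̄R̄/d₂ = 291.3500 − 3 × 3.9182 / 1.128 = 280.9293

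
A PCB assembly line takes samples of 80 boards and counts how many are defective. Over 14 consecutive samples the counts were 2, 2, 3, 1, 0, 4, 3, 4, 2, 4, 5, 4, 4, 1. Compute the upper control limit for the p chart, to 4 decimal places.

p̄ = Σdᵢ / (k·n) = 39 / (14 × 80) = 0.03482
UCL = p̄ + 3·√(p̄(1−p̄)/n) = 0.03482 + 3 × √(0.03482×0.96518/80) = 0.03482 + 3 × 0.02050 = 0.09631

0.0963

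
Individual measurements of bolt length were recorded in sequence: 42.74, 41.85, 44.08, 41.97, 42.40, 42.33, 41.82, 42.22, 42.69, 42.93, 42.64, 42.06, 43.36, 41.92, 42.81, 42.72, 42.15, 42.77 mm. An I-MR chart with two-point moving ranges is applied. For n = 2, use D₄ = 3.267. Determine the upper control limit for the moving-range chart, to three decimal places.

Moving ranges: 0.89, 2.23, 2.11, 0.43, 0.07, 0.51, 0.40, 0.47, 0.24, 0.29, 0.58, 1.30, 1.44, 0.89, 0.09, 0.57, 0.62; M̄R̄ = 13.1300 / 17 = 0.7724
UCL_MR = D₄·M̄R̄ = 3.267 × 0.7724 = 2.5233

2.523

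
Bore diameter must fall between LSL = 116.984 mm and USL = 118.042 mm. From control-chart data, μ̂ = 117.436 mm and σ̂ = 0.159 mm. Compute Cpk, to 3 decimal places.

0.948

Cpu = (USL − μ̂) / (3σ̂) = (118.042 − 117.436) / (3 × 0.159) = 1.2704; Cpl = (μ̂ − LSL) / (3σ̂) = (117.436 − 116.984) / (3 × 0.159) = 0.9476; Cpk = min(Cpu, Cpl) = 0.9476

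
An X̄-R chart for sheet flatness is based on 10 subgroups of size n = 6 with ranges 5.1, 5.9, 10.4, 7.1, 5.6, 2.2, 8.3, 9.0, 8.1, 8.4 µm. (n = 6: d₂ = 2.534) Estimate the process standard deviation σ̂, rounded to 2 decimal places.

2.77

R̄ = (5.1 + 5.9 + 10.4 + 7.1 + 5.6 + 2.2 + 8.3 + 9.0 + 8.1 + 8.4) / 10 = 7.0100
σ̂ = R̄ / d₂ = 7.0100 / 2.534 = 2.7664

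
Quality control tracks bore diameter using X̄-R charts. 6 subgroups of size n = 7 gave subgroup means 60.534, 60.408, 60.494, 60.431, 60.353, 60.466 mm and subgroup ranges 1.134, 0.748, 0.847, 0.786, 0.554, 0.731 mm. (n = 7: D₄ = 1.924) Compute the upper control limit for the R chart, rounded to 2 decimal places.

1.54

R̄ = (1.134 + 0.748 + 0.847 + 0.786 + 0.554 + 0.731) / 6 = 4.8000 / 6 = 0.8000
UCL_R = D₄·R̄ = 1.924 × 0.8000 = 1.5392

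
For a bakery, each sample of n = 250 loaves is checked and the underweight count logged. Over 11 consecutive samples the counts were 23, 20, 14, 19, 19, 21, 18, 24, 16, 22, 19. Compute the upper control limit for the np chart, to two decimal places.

32.28

p̄ = Σdᵢ / (k·n) = 215 / (11 × 250) = 0.07818
UCL = np̄ + 3·√(np̄(1−p̄)) = 19.5455 + 3 × √(19.5455×0.92182) = 19.5455 + 3 × 4.2447 = 32.2795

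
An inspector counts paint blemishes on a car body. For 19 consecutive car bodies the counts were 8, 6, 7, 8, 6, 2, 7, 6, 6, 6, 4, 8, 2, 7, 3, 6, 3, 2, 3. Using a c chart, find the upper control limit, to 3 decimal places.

12.146

c̄ = (8 + 6 + 7 + 8 + 6 + 2 + 7 + 6 + 6 + 6 + 4 + 8 + 2 + 7 + 3 + 6 + 3 + 2 + 3) / 19 = 100 / 19 = 5.2632
UCL = c̄ + 3√c̄ = 5.2632 + 3 × √5.2632 = 5.2632 + 3 × 2.2942 = 12.1456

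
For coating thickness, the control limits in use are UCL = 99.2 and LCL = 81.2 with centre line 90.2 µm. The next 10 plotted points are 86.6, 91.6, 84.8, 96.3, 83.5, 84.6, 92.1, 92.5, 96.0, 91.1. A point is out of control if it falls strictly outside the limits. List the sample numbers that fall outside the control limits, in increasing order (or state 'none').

All 10 points lie within [81.2, 99.2].

none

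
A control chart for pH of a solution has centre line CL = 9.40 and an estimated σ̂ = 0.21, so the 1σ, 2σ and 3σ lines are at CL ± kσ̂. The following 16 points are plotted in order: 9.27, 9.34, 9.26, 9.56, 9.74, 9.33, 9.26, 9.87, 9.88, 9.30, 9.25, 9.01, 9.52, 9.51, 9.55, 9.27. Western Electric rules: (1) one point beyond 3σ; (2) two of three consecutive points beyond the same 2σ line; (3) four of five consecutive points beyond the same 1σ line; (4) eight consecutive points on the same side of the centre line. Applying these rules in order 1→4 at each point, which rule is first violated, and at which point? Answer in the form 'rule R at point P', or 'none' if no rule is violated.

rule 2 at point 9

Zone of each point (C = within 1σ̂, B = 1σ̂–2σ̂, A = 2σ̂–3σ̂, * = beyond 3σ̂; sign = side of CL): 1:-C, 2:-C, 3:-C, 4:+C, 5:+B, 6:-C, 7:-C, 8:+A, 9:+A, 10:-C, 11:-C, 12:-B, 13:+C, 14:+C, 15:+C, 16:-C
Rule 2 (two of three consecutive points beyond the same 2σ limit) is satisfied at point 9.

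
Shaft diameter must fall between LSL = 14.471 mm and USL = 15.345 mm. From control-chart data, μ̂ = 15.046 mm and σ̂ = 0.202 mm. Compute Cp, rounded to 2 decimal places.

0.72

Cp = (USL − LSL) / (6σ̂) = (15.345 − 14.471) / (6 × 0.202) = 0.8740 / 1.2120 = 0.7211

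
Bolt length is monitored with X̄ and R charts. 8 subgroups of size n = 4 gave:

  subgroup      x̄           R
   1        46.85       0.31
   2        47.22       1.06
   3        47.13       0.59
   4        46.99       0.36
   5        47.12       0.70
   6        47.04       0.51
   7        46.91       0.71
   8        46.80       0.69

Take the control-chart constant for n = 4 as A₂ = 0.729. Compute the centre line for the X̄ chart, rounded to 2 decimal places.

X̄̄ = (46.85 + 47.22 + 47.13 + 46.99 + 47.12 + 47.04 + 46.91 + 46.80) / 8 = 376.0600 / 8 = 47.0075
CL = X̄̄ = 47.0075

47.01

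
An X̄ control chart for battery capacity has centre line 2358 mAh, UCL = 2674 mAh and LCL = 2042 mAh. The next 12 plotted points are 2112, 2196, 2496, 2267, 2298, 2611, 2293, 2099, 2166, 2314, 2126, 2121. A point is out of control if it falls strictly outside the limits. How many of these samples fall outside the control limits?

All 12 points lie within [2042, 2674].

0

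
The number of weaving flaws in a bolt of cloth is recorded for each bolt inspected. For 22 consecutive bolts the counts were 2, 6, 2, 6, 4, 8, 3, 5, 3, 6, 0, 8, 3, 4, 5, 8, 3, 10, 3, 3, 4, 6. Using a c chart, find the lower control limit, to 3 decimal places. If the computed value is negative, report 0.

0.000

c̄ = (2 + 6 + 2 + 6 + 4 + 8 + 3 + 5 + 3 + 6 + 0 + 8 + 3 + 4 + 5 + 8 + 3 + 10 + 3 + 3 + 4 + 6) / 22 = 102 / 22 = 4.6364
LCL = c̄ − 3√c̄ = 4.6364 − 3 × 2.1532 = -1.8233 → 0 (cannot be negative)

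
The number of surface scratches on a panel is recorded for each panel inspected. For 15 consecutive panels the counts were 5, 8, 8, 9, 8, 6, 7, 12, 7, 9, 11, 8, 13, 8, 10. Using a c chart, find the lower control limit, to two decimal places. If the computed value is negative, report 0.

0.00

c̄ = (5 + 8 + 8 + 9 + 8 + 6 + 7 + 12 + 7 + 9 + 11 + 8 + 13 + 8 + 10) / 15 = 129 / 15 = 8.6000
LCL = c̄ − 3√c̄ = 8.6000 − 3 × 2.9326 = -0.1977 → 0 (cannot be negative)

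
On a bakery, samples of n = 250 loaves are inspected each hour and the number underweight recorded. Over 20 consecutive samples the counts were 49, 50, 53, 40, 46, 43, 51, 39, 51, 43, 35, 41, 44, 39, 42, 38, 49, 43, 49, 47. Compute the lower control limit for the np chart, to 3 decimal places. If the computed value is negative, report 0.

26.440

p̄ = Σdᵢ / (k·n) = 892 / (20 × 250) = 0.17840
LCL = np̄ − 3·√(np̄(1−p̄)) = 44.6000 − 3 × 6.0534 = 26.4399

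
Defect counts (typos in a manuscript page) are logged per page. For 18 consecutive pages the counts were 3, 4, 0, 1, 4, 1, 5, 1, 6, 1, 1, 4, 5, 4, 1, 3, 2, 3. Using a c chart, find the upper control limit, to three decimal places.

7.672

c̄ = (3 + 4 + 0 + 1 + 4 + 1 + 5 + 1 + 6 + 1 + 1 + 4 + 5 + 4 + 1 + 3 + 2 + 3) / 18 = 49 / 18 = 2.7222
UCL = c̄ + 3√c̄ = 2.7222 + 3 × √2.7222 = 2.7222 + 3 × 1.6499 = 7.6720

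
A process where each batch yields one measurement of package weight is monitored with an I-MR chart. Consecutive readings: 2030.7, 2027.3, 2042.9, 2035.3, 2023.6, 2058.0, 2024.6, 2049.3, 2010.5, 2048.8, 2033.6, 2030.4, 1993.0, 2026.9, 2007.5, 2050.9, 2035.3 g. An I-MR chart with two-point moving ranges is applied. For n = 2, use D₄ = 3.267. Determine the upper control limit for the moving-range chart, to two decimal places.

Moving ranges: 3.4, 15.6, 7.6, 11.7, 34.4, 33.4, 24.7, 38.8, 38.3, 15.2, 3.2, 37.4, 33.9, 19.4, 43.4, 15.6; M̄R̄ = 376.0000 / 16 = 23.5000
UCL_MR = D₄·M̄R̄ = 3.267 × 23.5000 = 76.7745

76.77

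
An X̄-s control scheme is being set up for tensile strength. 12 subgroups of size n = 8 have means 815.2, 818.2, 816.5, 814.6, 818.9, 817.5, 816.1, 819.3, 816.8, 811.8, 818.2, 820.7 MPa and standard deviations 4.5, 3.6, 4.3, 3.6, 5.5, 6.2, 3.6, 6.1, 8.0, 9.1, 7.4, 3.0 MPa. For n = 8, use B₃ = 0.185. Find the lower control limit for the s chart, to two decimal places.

s̄ = (4.5 + 3.6 + 4.3 + 3.6 + 5.5 + 6.2 + 3.6 + 6.1 + 8.0 + 9.1 + 7.4 + 3.0) / 12 = 5.4083
LCL_s = B₃·s̄ = 0.185 × 5.4083 = 1.0005

1.00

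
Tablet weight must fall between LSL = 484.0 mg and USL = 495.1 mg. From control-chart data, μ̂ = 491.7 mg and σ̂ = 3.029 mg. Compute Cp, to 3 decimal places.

Cp = (USL − LSL) / (6σ̂) = (495.1 − 484.0) / (6 × 3.029) = 11.1000 / 18.1740 = 0.6108

0.611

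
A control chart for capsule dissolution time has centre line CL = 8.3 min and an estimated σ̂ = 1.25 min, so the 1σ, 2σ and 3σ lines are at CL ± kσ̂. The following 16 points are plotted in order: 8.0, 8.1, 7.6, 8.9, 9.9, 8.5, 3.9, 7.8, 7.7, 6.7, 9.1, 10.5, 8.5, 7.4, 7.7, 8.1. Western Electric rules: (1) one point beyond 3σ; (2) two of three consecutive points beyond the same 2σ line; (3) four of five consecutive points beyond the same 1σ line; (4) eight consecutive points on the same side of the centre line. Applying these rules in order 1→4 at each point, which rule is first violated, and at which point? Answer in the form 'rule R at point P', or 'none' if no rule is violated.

rule 1 at point 7

Zone of each point (C = within 1σ̂, B = 1σ̂–2σ̂, A = 2σ̂–3σ̂, * = beyond 3σ̂; sign = side of CL): 1:-C, 2:-C, 3:-C, 4:+C, 5:+B, 6:+C, 7:-*, 8:-C, 9:-C, 10:-B, 11:+C, 12:+B, 13:+C, 14:-C, 15:-C, 16:-C
Rule 1 (one point beyond the 3σ limits) is satisfied at point 7.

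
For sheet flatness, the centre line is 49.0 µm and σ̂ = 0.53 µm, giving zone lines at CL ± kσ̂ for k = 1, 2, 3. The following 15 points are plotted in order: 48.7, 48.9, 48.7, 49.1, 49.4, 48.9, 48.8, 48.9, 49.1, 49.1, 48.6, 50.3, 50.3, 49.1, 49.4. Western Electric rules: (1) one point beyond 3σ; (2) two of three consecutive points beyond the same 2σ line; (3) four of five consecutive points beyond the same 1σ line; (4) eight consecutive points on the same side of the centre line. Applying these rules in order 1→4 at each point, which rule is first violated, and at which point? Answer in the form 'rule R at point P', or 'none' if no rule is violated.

Zone of each point (C = within 1σ̂, B = 1σ̂–2σ̂, A = 2σ̂–3σ̂, * = beyond 3σ̂; sign = side of CL): 1:-C, 2:-C, 3:-C, 4:+C, 5:+C, 6:-C, 7:-C, 8:-C, 9:+C, 10:+C, 11:-C, 12:+A, 13:+A, 14:+C, 15:+C
Rule 2 (two of three consecutive points beyond the same 2σ limit) is satisfied at point 13.

rule 2 at point 13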